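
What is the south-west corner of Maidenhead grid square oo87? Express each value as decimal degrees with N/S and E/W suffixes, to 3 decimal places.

Field O=14, O=14: +14·20° lon, +14·10° lat → SW at lon 100°, lat 50°.
Square 8, 7: +8·2° lon, +7·1° lat → SW at lon 116°, lat 57°.
latitude 57.000° N, longitude 116.000° E.

57.000° N, 116.000° E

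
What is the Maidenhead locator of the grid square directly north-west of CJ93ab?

CJ83xc

Longitude subsquare a = 0; −1 → -1, wraps to 23 = x, carry into square.
Longitude square 9; −1 → 8.
Latitude subsquare b = 1; +1 → 2 = c.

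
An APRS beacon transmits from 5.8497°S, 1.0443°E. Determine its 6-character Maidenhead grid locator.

JI04md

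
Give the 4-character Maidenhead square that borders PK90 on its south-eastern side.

Longitude square 9; +1 → 10, wraps to 0, carry into field.
Longitude field P = 15; +1 → 16 = Q.
Latitude square 0; −1 → -1, wraps to 9, carry into field.
Latitude field K = 10; −1 → 9 = J.

QJ09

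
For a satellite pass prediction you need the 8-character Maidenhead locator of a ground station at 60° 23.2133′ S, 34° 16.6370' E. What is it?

KC79do37

Offset from 180°W / 90°S: lon 214.27728°, lat 29.61311°.
Field: 214.27728/20 → 10 → K, 29.61311/10 → 2 → C; chars KC.
Square: 14.27728/2 → 7, 9.61311/1 → 9; chars 79.
Subsquare: 0.27728/0.0833333 → 3 → d, 0.61311/0.0416667 → 14 → o; chars do.
Extended square: 0.02728/0.00833333 → 3, 0.02978/0.00416667 → 7; chars 37.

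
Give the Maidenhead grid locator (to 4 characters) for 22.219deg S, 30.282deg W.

HG47

Add 180° to longitude and 90° to latitude: 149.72, 67.78.
Field: lon ⌊149.72/20⌋ = 7 → H; lat ⌊67.78/10⌋ = 6 → G.
Square: lon ⌊9.72/2⌋ = 4; lat ⌊7.78/1⌋ = 7.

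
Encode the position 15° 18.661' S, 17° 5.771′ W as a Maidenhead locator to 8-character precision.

IH14kq85

Shift to the Maidenhead origin (180°W, 90°S): lon 162.90382, lat 74.68898.
Field: lon ⌊162.90382/20⌋ = 8 → I; lat ⌊74.68898/10⌋ = 7 → H.
Square: lon ⌊2.90382/2⌋ = 1; lat ⌊4.68898/1⌋ = 4.
Subsquare: lon ⌊0.90382/0.0833333⌋ = 10 → k; lat ⌊0.68898/0.0416667⌋ = 16 → q.
Extended square: lon ⌊0.07048/0.00833333⌋ = 8; lat ⌊0.02232/0.00416667⌋ = 5.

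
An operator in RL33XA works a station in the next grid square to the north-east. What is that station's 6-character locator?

RL43ab

Longitude subsquare x = 23; +1 → 24, wraps to 0 = a, carry into square.
Longitude square 3; +1 → 4.
Latitude subsquare a = 0; +1 → 1 = b.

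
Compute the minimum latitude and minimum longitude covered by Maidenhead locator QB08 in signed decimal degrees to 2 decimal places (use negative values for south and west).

-72.00, 140.00

Field Q=16, B=1: +16·20° lon, +1·10° lat → SW at lon 140°, lat -80°.
Square 0, 8: +0·2° lon, +8·1° lat → SW at lon 140°, lat -72°.
latitude -72.00, longitude 140.00.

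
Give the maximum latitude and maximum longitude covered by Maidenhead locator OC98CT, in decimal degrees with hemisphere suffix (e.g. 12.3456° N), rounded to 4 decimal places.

61.1667° S, 118.2500° E

Field O=14, C=2: +14·20° lon, +2·10° lat → SW at lon 100°, lat -70°.
Square 9, 8: +9·2° lon, +8·1° lat → SW at lon 118°, lat -62°.
Subsquare c=2, t=19: +2·0.0833333° lon, +19·0.0416667° lat → SW at lon 118.167°, lat -61.2083°.
Cell spans 0.0833333° lon × 0.0416667° lat. NE corner is SW corner plus one full cell.
latitude 61.1667° S, longitude 118.2500° E.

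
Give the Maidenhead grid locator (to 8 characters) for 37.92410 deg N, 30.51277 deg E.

KM57gw11

Shift to the Maidenhead origin (180°W, 90°S): lon 210.51277, lat 127.92410.
Field (20°×10°, letters A–R): lon ⌊210.51277/20⌋ = 10 → K; lat ⌊127.92410/10⌋ = 12 → M.
Square (2°×1°, digits 0–9): lon ⌊10.51277/2⌋ = 5; lat ⌊7.92410/1⌋ = 7.
Subsquare (5′×2.5′, letters a–x): lon ⌊0.51277/0.0833333⌋ = 6 → g; lat ⌊0.92410/0.0416667⌋ = 22 → w.
Extended square (30″×15″, digits 0–9): lon ⌊0.01277/0.00833333⌋ = 1; lat ⌊0.00743/0.00416667⌋ = 1.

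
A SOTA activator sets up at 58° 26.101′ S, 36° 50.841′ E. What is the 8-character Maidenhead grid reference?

KD81kn15

Shift to the Maidenhead origin (180°W, 90°S): lon 216.84735, lat 31.56498.
Field: 216.84735/20 → 10 → K, 31.56498/10 → 3 → D; chars KD.
Square: 16.84735/2 → 8, 1.56498/1 → 1; chars 81.
Subsquare: 0.84735/0.0833333 → 10 → k, 0.56498/0.0416667 → 13 → n; chars kn.
Extended square: 0.01402/0.00833333 → 1, 0.02332/0.00416667 → 5; chars 15.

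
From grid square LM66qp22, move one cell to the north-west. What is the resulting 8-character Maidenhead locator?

LM66qp13

Longitude extended square 2; −1 → 1.
Latitude extended square 2; +1 → 3.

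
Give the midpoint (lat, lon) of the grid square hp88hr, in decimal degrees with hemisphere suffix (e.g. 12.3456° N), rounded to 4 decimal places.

Field H=7, P=15: +7·20° lon, +15·10° lat → SW at lon -40°, lat 60°.
Square 8, 8: +8·2° lon, +8·1° lat → SW at lon -24°, lat 68°.
Subsquare h=7, r=17: +7·0.0833333° lon, +17·0.0416667° lat → SW at lon -23.4167°, lat 68.7083°.
Cell spans 0.0833333° lon × 0.0416667° lat. Centre is SW corner plus half of each.
latitude 68.7292° N, longitude 23.3750° W.

68.7292° N, 23.3750° W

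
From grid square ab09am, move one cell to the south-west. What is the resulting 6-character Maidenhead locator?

Longitude subsquare a = 0; −1 → -1, wraps to 23 = x, carry into square.
Longitude square 0; −1 → -1, wraps to 9, carry into field.
Longitude field A = 0; −1 → -1, wraps to 17 = R, wrapping around the antimeridian.
Latitude subsquare m = 12; −1 → 11 = l.

RB99xl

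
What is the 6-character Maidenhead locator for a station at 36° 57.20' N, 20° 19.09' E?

KM06dw

Offset from 180°W / 90°S: lon 200.3182°, lat 126.9533°.
Field (20°×10°, letters A–R): lon ⌊200.3182/20⌋ = 10 → K; lat ⌊126.9533/10⌋ = 12 → M.
Square (2°×1°, digits 0–9): lon ⌊0.3182/2⌋ = 0; lat ⌊6.9533/1⌋ = 6.
Subsquare (5′×2.5′, letters a–x): lon ⌊0.3182/0.0833333⌋ = 3 → d; lat ⌊0.9533/0.0416667⌋ = 22 → w.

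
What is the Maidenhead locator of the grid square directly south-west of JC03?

IC92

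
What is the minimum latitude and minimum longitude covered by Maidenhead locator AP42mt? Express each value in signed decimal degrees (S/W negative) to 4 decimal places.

62.7917, -171.0000

Field A=0, P=15: +0·20° lon, +15·10° lat → SW at lon -180°, lat 60°.
Square 4, 2: +4·2° lon, +2·1° lat → SW at lon -172°, lat 62°.
Subsquare m=12, t=19: +12·0.0833333° lon, +19·0.0416667° lat → SW at lon -171°, lat 62.7917°.
latitude 62.7917, longitude -171.0000.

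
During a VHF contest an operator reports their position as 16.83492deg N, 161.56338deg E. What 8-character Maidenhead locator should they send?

RK06su70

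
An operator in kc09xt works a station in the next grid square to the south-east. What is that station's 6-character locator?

KC19as

Longitude subsquare x = 23; +1 → 24, wraps to 0 = a, carry into square.
Longitude square 0; +1 → 1.
Latitude subsquare t = 19; −1 → 18 = s.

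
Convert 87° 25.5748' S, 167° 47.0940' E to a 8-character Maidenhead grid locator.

Offset from 180°W / 90°S: lon 347.78490°, lat 2.57375°.
Field (20°×10°, letters A–R): 347.78490/20 → 17 → R, 2.57375/10 → 0 → A; chars RA.
Square (2°×1°, digits 0–9): 7.78490/2 → 3, 2.57375/1 → 2; chars 32.
Subsquare (5′×2.5′, letters a–x): 1.78490/0.0833333 → 21 → v, 0.57375/0.0416667 → 13 → n; chars vn.
Extended square (30″×15″, digits 0–9): 0.03490/0.00833333 → 4, 0.03209/0.00416667 → 7; chars 47.

RA32vn47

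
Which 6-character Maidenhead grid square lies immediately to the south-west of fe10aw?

FE00xv

Longitude subsquare a = 0; −1 → -1, wraps to 23 = x, carry into square.
Longitude square 1; −1 → 0.
Latitude subsquare w = 22; −1 → 21 = v.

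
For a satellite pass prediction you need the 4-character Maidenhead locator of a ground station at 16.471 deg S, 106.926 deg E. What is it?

OH33

Shift to the Maidenhead origin (180°W, 90°S): lon 286.93, lat 73.53.
Field: 286.93/20 → 14 → O, 73.53/10 → 7 → H; chars OH.
Square: 6.93/2 → 3, 3.53/1 → 3; chars 33.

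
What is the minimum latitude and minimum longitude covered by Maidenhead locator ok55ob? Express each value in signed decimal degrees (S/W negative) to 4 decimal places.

Field O=14, K=10: +14·20° lon, +10·10° lat → SW at lon 100°, lat 10°.
Square 5, 5: +5·2° lon, +5·1° lat → SW at lon 110°, lat 15°.
Subsquare o=14, b=1: +14·0.0833333° lon, +1·0.0416667° lat → SW at lon 111.167°, lat 15.0417°.
latitude 15.0417, longitude 111.1667.

15.0417, 111.1667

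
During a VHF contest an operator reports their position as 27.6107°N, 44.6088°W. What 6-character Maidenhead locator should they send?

GL77qo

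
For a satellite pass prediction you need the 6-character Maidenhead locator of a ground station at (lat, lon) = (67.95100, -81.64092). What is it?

Add 180° to longitude and 90° to latitude: 98.3591, 157.9510.
Field: 98.3591/20 → 4 → E, 157.9510/10 → 15 → P; chars EP.
Square: 18.3591/2 → 9, 7.9510/1 → 7; chars 97.
Subsquare: 0.3591/0.0833333 → 4 → e, 0.9510/0.0416667 → 22 → w; chars ew.

EP97ew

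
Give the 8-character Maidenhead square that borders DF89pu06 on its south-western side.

Longitude extended square 0; −1 → -1, wraps to 9, carry into subsquare.
Longitude subsquare p = 15; −1 → 14 = o.
Latitude extended square 6; −1 → 5.

DF89ou95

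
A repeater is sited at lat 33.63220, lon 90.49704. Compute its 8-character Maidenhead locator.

NM53fp91

Shift to the Maidenhead origin (180°W, 90°S): lon 270.49704, lat 123.63220.
Field (20°×10°, letters A–R): 270.49704/20 → 13 → N, 123.63220/10 → 12 → M; chars NM.
Square (2°×1°, digits 0–9): 10.49704/2 → 5, 3.63220/1 → 3; chars 53.
Subsquare (5′×2.5′, letters a–x): 0.49704/0.0833333 → 5 → f, 0.63220/0.0416667 → 15 → p; chars fp.
Extended square (30″×15″, digits 0–9): 0.08037/0.00833333 → 9, 0.00720/0.00416667 → 1; chars 91.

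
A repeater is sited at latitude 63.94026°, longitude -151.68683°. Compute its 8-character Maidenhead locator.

BP43dw75

Shift to the Maidenhead origin (180°W, 90°S): lon 28.31317, lat 153.94026.
Field: 28.31317/20 → 1 → B, 153.94026/10 → 15 → P; chars BP.
Square: 8.31317/2 → 4, 3.94026/1 → 3; chars 43.
Subsquare: 0.31317/0.0833333 → 3 → d, 0.94026/0.0416667 → 22 → w; chars dw.
Extended square: 0.06317/0.00833333 → 7, 0.02359/0.00416667 → 5; chars 75.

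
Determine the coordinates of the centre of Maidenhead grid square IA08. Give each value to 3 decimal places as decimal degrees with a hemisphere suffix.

81.500° S, 19.000° W

Field I=8, A=0: +8·20° lon, +0·10° lat → SW at lon -20°, lat -90°.
Square 0, 8: +0·2° lon, +8·1° lat → SW at lon -20°, lat -82°.
Cell spans 2° lon × 1° lat. Centre is SW corner plus half of each.
latitude 81.500° S, longitude 19.000° W.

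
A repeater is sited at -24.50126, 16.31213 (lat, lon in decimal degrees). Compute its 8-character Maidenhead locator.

JG85dl79

Shift to the Maidenhead origin (180°W, 90°S): lon 196.31213, lat 65.49874.
Field: lon ⌊196.31213/20⌋ = 9 → J; lat ⌊65.49874/10⌋ = 6 → G.
Square: lon ⌊16.31213/2⌋ = 8; lat ⌊5.49874/1⌋ = 5.
Subsquare: lon ⌊0.31213/0.0833333⌋ = 3 → d; lat ⌊0.49874/0.0416667⌋ = 11 → l.
Extended square: lon ⌊0.06213/0.00833333⌋ = 7; lat ⌊0.04041/0.00416667⌋ = 9.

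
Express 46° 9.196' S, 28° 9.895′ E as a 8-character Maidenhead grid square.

KE43bu93

Shift to the Maidenhead origin (180°W, 90°S): lon 208.16492, lat 43.84673.
Field: 208.16492/20 → 10 → K, 43.84673/10 → 4 → E; chars KE.
Square: 8.16492/2 → 4, 3.84673/1 → 3; chars 43.
Subsquare: 0.16492/0.0833333 → 1 → b, 0.84673/0.0416667 → 20 → u; chars bu.
Extended square: 0.08158/0.00833333 → 9, 0.01340/0.00416667 → 3; chars 93.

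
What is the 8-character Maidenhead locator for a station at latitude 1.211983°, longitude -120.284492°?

CJ91uf50

Offset from 180°W / 90°S: lon 59.71551°, lat 91.21198°.
Field: 59.71551/20 → 2 → C, 91.21198/10 → 9 → J; chars CJ.
Square: 19.71551/2 → 9, 1.21198/1 → 1; chars 91.
Subsquare: 1.71551/0.0833333 → 20 → u, 0.21198/0.0416667 → 5 → f; chars uf.
Extended square: 0.04884/0.00833333 → 5, 0.00365/0.00416667 → 0; chars 50.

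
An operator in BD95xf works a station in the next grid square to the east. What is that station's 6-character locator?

CD05af

Longitude subsquare x = 23; +1 → 24, wraps to 0 = a, carry into square.
Longitude square 9; +1 → 10, wraps to 0, carry into field.
Longitude field B = 1; +1 → 2 = C.
The latitude characters are unchanged.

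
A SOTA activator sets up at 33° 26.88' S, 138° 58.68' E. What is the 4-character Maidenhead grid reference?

Shift to the Maidenhead origin (180°W, 90°S): lon 318.98, lat 56.55.
Field (20°×10°, letters A–R): 318.98/20 → 15 → P, 56.55/10 → 5 → F; chars PF.
Square (2°×1°, digits 0–9): 18.98/2 → 9, 6.55/1 → 6; chars 96.

PF96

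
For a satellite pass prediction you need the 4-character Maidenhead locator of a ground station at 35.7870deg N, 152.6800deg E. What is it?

QM65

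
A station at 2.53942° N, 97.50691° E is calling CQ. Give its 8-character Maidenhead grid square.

NJ82sm09

Shift to the Maidenhead origin (180°W, 90°S): lon 277.50691, lat 92.53942.
Field: lon ⌊277.50691/20⌋ = 13 → N; lat ⌊92.53942/10⌋ = 9 → J.
Square: lon ⌊17.50691/2⌋ = 8; lat ⌊2.53942/1⌋ = 2.
Subsquare: lon ⌊1.50691/0.0833333⌋ = 18 → s; lat ⌊0.53942/0.0416667⌋ = 12 → m.
Extended square: lon ⌊0.00691/0.00833333⌋ = 0; lat ⌊0.03942/0.00416667⌋ = 9.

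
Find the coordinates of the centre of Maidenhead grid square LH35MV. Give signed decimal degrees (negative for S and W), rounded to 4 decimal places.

Field L=11, H=7: +11·20° lon, +7·10° lat → SW at lon 40°, lat -20°.
Square 3, 5: +3·2° lon, +5·1° lat → SW at lon 46°, lat -15°.
Subsquare m=12, v=21: +12·0.0833333° lon, +21·0.0416667° lat → SW at lon 47°, lat -14.125°.
Cell spans 0.0833333° lon × 0.0416667° lat. Centre is SW corner plus half of each.
latitude -14.1042, longitude 47.0417.

-14.1042, 47.0417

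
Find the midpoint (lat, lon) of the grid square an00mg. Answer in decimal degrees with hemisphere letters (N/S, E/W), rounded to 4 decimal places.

40.2708° N, 178.9583° W

Field A=0, N=13: +0·20° lon, +13·10° lat → SW at lon -180°, lat 40°.
Square 0, 0: +0·2° lon, +0·1° lat → SW at lon -180°, lat 40°.
Subsquare m=12, g=6: +12·0.0833333° lon, +6·0.0416667° lat → SW at lon -179°, lat 40.25°.
Cell spans 0.0833333° lon × 0.0416667° lat. Centre is SW corner plus half of each.
latitude 40.2708° N, longitude 178.9583° W.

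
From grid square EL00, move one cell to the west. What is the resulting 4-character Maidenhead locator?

DL90

Longitude square 0; −1 → -1, wraps to 9, carry into field.
Longitude field E = 4; −1 → 3 = D.
The latitude characters are unchanged.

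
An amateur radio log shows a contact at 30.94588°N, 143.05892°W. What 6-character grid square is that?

BM80lw

Add 180° to longitude and 90° to latitude: 36.9411, 120.9459.
Field (20°×10°, letters A–R): lon ⌊36.9411/20⌋ = 1 → B; lat ⌊120.9459/10⌋ = 12 → M.
Square (2°×1°, digits 0–9): lon ⌊16.9411/2⌋ = 8; lat ⌊0.9459/1⌋ = 0.
Subsquare (5′×2.5′, letters a–x): lon ⌊0.9411/0.0833333⌋ = 11 → l; lat ⌊0.9459/0.0416667⌋ = 22 → w.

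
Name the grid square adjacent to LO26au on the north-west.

Longitude subsquare a = 0; −1 → -1, wraps to 23 = x, carry into square.
Longitude square 2; −1 → 1.
Latitude subsquare u = 20; +1 → 21 = v.

LO16xv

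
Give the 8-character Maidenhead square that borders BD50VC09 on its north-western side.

Longitude extended square 0; −1 → -1, wraps to 9, carry into subsquare.
Longitude subsquare v = 21; −1 → 20 = u.
Latitude extended square 9; +1 → 10, wraps to 0, carry into subsquare.
Latitude subsquare c = 2; +1 → 3 = d.

BD50ud90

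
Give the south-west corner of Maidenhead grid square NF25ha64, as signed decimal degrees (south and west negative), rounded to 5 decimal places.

Field N=13, F=5: +13·20° lon, +5·10° lat → SW at lon 80°, lat -40°.
Square 2, 5: +2·2° lon, +5·1° lat → SW at lon 84°, lat -35°.
Subsquare h=7, a=0: +7·0.0833333° lon, +0·0.0416667° lat → SW at lon 84.5833°, lat -35°.
Extended square 6, 4: +6·0.00833333° lon, +4·0.00416667° lat → SW at lon 84.6333°, lat -34.9833°.
latitude -34.98333, longitude 84.63333.

-34.98333, 84.63333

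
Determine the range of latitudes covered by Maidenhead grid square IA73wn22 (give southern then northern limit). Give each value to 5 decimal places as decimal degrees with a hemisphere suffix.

Field I=8, A=0: +8·20° lon, +0·10° lat → SW at lon -20°, lat -90°.
Square 7, 3: +7·2° lon, +3·1° lat → SW at lon -6°, lat -87°.
Subsquare w=22, n=13: +22·0.0833333° lon, +13·0.0416667° lat → SW at lon -4.16667°, lat -86.4583°.
Extended square 2, 2: +2·0.00833333° lon, +2·0.00416667° lat → SW at lon -4.15°, lat -86.45°.
Cell spans 0.00833333° lon × 0.00416667° lat.
south 86.45000° S, north 86.44583° S.

86.45000° S, 86.44583° S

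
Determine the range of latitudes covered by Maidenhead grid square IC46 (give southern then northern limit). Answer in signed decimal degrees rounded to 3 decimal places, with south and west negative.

-64.000, -63.000

Field I=8, C=2: +8·20° lon, +2·10° lat → SW at lon -20°, lat -70°.
Square 4, 6: +4·2° lon, +6·1° lat → SW at lon -12°, lat -64°.
Cell spans 2° lon × 1° lat.
south -64.000, north -63.000.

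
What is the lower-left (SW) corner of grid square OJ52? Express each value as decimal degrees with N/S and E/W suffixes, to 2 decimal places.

2.00° N, 110.00° E

Field O=14, J=9: +14·20° lon, +9·10° lat → SW at lon 100°, lat 0°.
Square 5, 2: +5·2° lon, +2·1° lat → SW at lon 110°, lat 2°.
latitude 2.00° N, longitude 110.00° E.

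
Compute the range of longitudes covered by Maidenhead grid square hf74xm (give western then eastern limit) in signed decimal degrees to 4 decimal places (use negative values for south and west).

-24.0833, -24.0000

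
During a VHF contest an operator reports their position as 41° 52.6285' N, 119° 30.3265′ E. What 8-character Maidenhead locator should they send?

Shift to the Maidenhead origin (180°W, 90°S): lon 299.50544, lat 131.87714.
Field: 299.50544/20 → 14 → O, 131.87714/10 → 13 → N; chars ON.
Square: 19.50544/2 → 9, 1.87714/1 → 1; chars 91.
Subsquare: 1.50544/0.0833333 → 18 → s, 0.87714/0.0416667 → 21 → v; chars sv.
Extended square: 0.00544/0.00833333 → 0, 0.00214/0.00416667 → 0; chars 00.

ON91sv00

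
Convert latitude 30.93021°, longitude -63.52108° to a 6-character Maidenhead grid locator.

FM80fw

Offset from 180°W / 90°S: lon 116.4789°, lat 120.9302°.
Field: 116.4789/20 → 5 → F, 120.9302/10 → 12 → M; chars FM.
Square: 16.4789/2 → 8, 0.9302/1 → 0; chars 80.
Subsquare: 0.4789/0.0833333 → 5 → f, 0.9302/0.0416667 → 22 → w; chars fw.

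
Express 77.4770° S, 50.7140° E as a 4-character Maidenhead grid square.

Offset from 180°W / 90°S: lon 230.71°, lat 12.52°.
Field: lon ⌊230.71/20⌋ = 11 → L; lat ⌊12.52/10⌋ = 1 → B.
Square: lon ⌊10.71/2⌋ = 5; lat ⌊2.52/1⌋ = 2.

LB52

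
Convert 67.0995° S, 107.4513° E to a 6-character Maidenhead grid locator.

OC32rv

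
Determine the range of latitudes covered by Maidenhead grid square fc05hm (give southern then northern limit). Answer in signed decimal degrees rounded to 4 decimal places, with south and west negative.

-64.5000, -64.4583

Field F=5, C=2: +5·20° lon, +2·10° lat → SW at lon -80°, lat -70°.
Square 0, 5: +0·2° lon, +5·1° lat → SW at lon -80°, lat -65°.
Subsquare h=7, m=12: +7·0.0833333° lon, +12·0.0416667° lat → SW at lon -79.4167°, lat -64.5°.
Cell spans 0.0833333° lon × 0.0416667° lat.
south -64.5000, north -64.4583.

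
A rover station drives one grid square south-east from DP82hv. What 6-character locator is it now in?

DP82iu

Longitude subsquare h = 7; +1 → 8 = i.
Latitude subsquare v = 21; −1 → 20 = u.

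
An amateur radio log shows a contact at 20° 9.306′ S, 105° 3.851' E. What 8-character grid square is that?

OG29mu72

Add 180° to longitude and 90° to latitude: 285.06418, 69.84490.
Field: 285.06418/20 → 14 → O, 69.84490/10 → 6 → G; chars OG.
Square: 5.06418/2 → 2, 9.84490/1 → 9; chars 29.
Subsquare: 1.06418/0.0833333 → 12 → m, 0.84490/0.0416667 → 20 → u; chars mu.
Extended square: 0.06418/0.00833333 → 7, 0.01157/0.00416667 → 2; chars 72.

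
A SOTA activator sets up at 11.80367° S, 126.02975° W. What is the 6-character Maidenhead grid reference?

CH68xe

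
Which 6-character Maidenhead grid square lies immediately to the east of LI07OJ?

LI07pj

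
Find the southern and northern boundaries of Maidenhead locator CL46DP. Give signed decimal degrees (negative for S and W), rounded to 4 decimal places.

26.6250, 26.6667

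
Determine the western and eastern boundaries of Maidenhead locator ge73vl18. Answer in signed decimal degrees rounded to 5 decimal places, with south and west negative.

Field G=6, E=4: +6·20° lon, +4·10° lat → SW at lon -60°, lat -50°.
Square 7, 3: +7·2° lon, +3·1° lat → SW at lon -46°, lat -47°.
Subsquare v=21, l=11: +21·0.0833333° lon, +11·0.0416667° lat → SW at lon -44.25°, lat -46.5417°.
Extended square 1, 8: +1·0.00833333° lon, +8·0.00416667° lat → SW at lon -44.2417°, lat -46.5083°.
Cell spans 0.00833333° lon × 0.00416667° lat.
west -44.24167, east -44.23333.

-44.24167, -44.23333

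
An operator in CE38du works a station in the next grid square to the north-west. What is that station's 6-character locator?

CE38cv

Longitude subsquare d = 3; −1 → 2 = c.
Latitude subsquare u = 20; +1 → 21 = v.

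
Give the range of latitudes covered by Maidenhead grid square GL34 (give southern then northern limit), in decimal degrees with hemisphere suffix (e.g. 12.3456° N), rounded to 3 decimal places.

24.000° N, 25.000° N

Field G=6, L=11: +6·20° lon, +11·10° lat → SW at lon -60°, lat 20°.
Square 3, 4: +3·2° lon, +4·1° lat → SW at lon -54°, lat 24°.
Cell spans 2° lon × 1° lat.
south 24.000° N, north 25.000° N.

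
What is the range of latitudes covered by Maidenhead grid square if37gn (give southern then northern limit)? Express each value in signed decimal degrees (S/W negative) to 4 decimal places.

Field I=8, F=5: +8·20° lon, +5·10° lat → SW at lon -20°, lat -40°.
Square 3, 7: +3·2° lon, +7·1° lat → SW at lon -14°, lat -33°.
Subsquare g=6, n=13: +6·0.0833333° lon, +13·0.0416667° lat → SW at lon -13.5°, lat -32.4583°.
Cell spans 0.0833333° lon × 0.0416667° lat.
south -32.4583, north -32.4167.

-32.4583, -32.4167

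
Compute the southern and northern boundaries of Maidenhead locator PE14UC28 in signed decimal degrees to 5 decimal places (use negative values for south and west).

Field P=15, E=4: +15·20° lon, +4·10° lat → SW at lon 120°, lat -50°.
Square 1, 4: +1·2° lon, +4·1° lat → SW at lon 122°, lat -46°.
Subsquare u=20, c=2: +20·0.0833333° lon, +2·0.0416667° lat → SW at lon 123.667°, lat -45.9167°.
Extended square 2, 8: +2·0.00833333° lon, +8·0.00416667° lat → SW at lon 123.683°, lat -45.8833°.
Cell spans 0.00833333° lon × 0.00416667° lat.
south -45.88333, north -45.87917.

-45.88333, -45.87917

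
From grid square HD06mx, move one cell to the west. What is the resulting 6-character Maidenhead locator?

Longitude subsquare m = 12; −1 → 11 = l.
The latitude characters are unchanged.

HD06lx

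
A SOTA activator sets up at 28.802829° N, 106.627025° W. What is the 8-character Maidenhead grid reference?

DL68qt42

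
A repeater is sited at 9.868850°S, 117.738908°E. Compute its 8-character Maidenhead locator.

OI80ud81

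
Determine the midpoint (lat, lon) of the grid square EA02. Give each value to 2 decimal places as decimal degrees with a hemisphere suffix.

87.50° S, 99.00° W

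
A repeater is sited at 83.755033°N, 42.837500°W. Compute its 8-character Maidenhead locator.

GR83ns91

Shift to the Maidenhead origin (180°W, 90°S): lon 137.16250, lat 173.75503.
Field: 137.16250/20 → 6 → G, 173.75503/10 → 17 → R; chars GR.
Square: 17.16250/2 → 8, 3.75503/1 → 3; chars 83.
Subsquare: 1.16250/0.0833333 → 13 → n, 0.75503/0.0416667 → 18 → s; chars ns.
Extended square: 0.07917/0.00833333 → 9, 0.00503/0.00416667 → 1; chars 91.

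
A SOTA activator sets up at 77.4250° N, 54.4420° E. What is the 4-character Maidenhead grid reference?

LQ77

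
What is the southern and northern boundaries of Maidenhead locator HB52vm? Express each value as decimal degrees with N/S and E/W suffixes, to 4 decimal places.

77.5000° S, 77.4583° S

Field H=7, B=1: +7·20° lon, +1·10° lat → SW at lon -40°, lat -80°.
Square 5, 2: +5·2° lon, +2·1° lat → SW at lon -30°, lat -78°.
Subsquare v=21, m=12: +21·0.0833333° lon, +12·0.0416667° lat → SW at lon -28.25°, lat -77.5°.
Cell spans 0.0833333° lon × 0.0416667° lat.
south 77.5000° S, north 77.4583° S.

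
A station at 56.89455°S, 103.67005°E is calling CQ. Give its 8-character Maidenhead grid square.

OD13uc05

Shift to the Maidenhead origin (180°W, 90°S): lon 283.67005, lat 33.10545.
Field (20°×10°, letters A–R): 283.67005/20 → 14 → O, 33.10545/10 → 3 → D; chars OD.
Square (2°×1°, digits 0–9): 3.67005/2 → 1, 3.10545/1 → 3; chars 13.
Subsquare (5′×2.5′, letters a–x): 1.67005/0.0833333 → 20 → u, 0.10545/0.0416667 → 2 → c; chars uc.
Extended square (30″×15″, digits 0–9): 0.00338/0.00833333 → 0, 0.02212/0.00416667 → 5; chars 05.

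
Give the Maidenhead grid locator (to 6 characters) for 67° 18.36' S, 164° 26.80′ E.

Shift to the Maidenhead origin (180°W, 90°S): lon 344.4467, lat 22.6940.
Field: 344.4467/20 → 17 → R, 22.6940/10 → 2 → C; chars RC.
Square: 4.4467/2 → 2, 2.6940/1 → 2; chars 22.
Subsquare: 0.4467/0.0833333 → 5 → f, 0.6940/0.0416667 → 16 → q; chars fq.

RC22fq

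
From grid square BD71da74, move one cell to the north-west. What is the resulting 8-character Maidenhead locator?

Longitude extended square 7; −1 → 6.
Latitude extended square 4; +1 → 5.

BD71da65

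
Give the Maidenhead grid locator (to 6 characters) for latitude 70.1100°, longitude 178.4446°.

Shift to the Maidenhead origin (180°W, 90°S): lon 358.4446, lat 160.1100.
Field: 358.4446/20 → 17 → R, 160.1100/10 → 16 → Q; chars RQ.
Square: 18.4446/2 → 9, 0.1100/1 → 0; chars 90.
Subsquare: 0.4446/0.0833333 → 5 → f, 0.1100/0.0416667 → 2 → c; chars fc.

RQ90fc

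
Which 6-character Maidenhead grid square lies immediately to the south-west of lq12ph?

Longitude subsquare p = 15; −1 → 14 = o.
Latitude subsquare h = 7; −1 → 6 = g.

LQ12og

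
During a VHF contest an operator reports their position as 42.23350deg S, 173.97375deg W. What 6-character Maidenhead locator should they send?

Add 180° to longitude and 90° to latitude: 6.0263, 47.7665.
Field (20°×10°, letters A–R): lon ⌊6.0263/20⌋ = 0 → A; lat ⌊47.7665/10⌋ = 4 → E.
Square (2°×1°, digits 0–9): lon ⌊6.0263/2⌋ = 3; lat ⌊7.7665/1⌋ = 7.
Subsquare (5′×2.5′, letters a–x): lon ⌊0.0263/0.0833333⌋ = 0 → a; lat ⌊0.7665/0.0416667⌋ = 18 → s.

AE37as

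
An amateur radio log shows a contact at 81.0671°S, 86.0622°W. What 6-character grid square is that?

Add 180° to longitude and 90° to latitude: 93.9378, 8.9329.
Field: lon ⌊93.9378/20⌋ = 4 → E; lat ⌊8.9329/10⌋ = 0 → A.
Square: lon ⌊13.9378/2⌋ = 6; lat ⌊8.9329/1⌋ = 8.
Subsquare: lon ⌊1.9378/0.0833333⌋ = 23 → x; lat ⌊0.9329/0.0416667⌋ = 22 → w.

EA68xw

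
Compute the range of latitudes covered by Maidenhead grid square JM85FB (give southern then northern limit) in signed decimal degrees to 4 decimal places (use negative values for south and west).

Field J=9, M=12: +9·20° lon, +12·10° lat → SW at lon 0°, lat 30°.
Square 8, 5: +8·2° lon, +5·1° lat → SW at lon 16°, lat 35°.
Subsquare f=5, b=1: +5·0.0833333° lon, +1·0.0416667° lat → SW at lon 16.4167°, lat 35.0417°.
Cell spans 0.0833333° lon × 0.0416667° lat.
south 35.0417, north 35.0833.

35.0417, 35.0833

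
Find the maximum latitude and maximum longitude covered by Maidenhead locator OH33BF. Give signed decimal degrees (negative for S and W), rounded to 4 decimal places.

Field O=14, H=7: +14·20° lon, +7·10° lat → SW at lon 100°, lat -20°.
Square 3, 3: +3·2° lon, +3·1° lat → SW at lon 106°, lat -17°.
Subsquare b=1, f=5: +1·0.0833333° lon, +5·0.0416667° lat → SW at lon 106.083°, lat -16.7917°.
Cell spans 0.0833333° lon × 0.0416667° lat. NE corner is SW corner plus one full cell.
latitude -16.7500, longitude 106.1667.

-16.7500, 106.1667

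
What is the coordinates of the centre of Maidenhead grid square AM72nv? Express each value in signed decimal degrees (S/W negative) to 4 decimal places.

32.8958, -164.8750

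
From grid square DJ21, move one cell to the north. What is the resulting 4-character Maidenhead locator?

DJ22

Latitude square 1; +1 → 2.
The longitude characters are unchanged.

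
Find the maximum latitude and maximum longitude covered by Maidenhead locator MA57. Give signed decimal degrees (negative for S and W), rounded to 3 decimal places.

-82.000, 72.000

Field M=12, A=0: +12·20° lon, +0·10° lat → SW at lon 60°, lat -90°.
Square 5, 7: +5·2° lon, +7·1° lat → SW at lon 70°, lat -83°.
Cell spans 2° lon × 1° lat. NE corner is SW corner plus one full cell.
latitude -82.000, longitude 72.000.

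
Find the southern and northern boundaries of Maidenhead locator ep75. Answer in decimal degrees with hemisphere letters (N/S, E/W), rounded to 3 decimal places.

Field E=4, P=15: +4·20° lon, +15·10° lat → SW at lon -100°, lat 60°.
Square 7, 5: +7·2° lon, +5·1° lat → SW at lon -86°, lat 65°.
Cell spans 2° lon × 1° lat.
south 65.000° N, north 66.000° N.

65.000° N, 66.000° N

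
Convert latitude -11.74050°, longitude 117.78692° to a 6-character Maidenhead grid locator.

OH88vg

Offset from 180°W / 90°S: lon 297.7869°, lat 78.2595°.
Field: lon ⌊297.7869/20⌋ = 14 → O; lat ⌊78.2595/10⌋ = 7 → H.
Square: lon ⌊17.7869/2⌋ = 8; lat ⌊8.2595/1⌋ = 8.
Subsquare: lon ⌊1.7869/0.0833333⌋ = 21 → v; lat ⌊0.2595/0.0416667⌋ = 6 → g.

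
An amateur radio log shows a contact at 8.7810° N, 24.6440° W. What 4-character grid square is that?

HJ78

Add 180° to longitude and 90° to latitude: 155.36, 98.78.
Field: 155.36/20 → 7 → H, 98.78/10 → 9 → J; chars HJ.
Square: 15.36/2 → 7, 8.78/1 → 8; chars 78.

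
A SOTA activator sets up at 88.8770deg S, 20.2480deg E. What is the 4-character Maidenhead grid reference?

KA01

Shift to the Maidenhead origin (180°W, 90°S): lon 200.25, lat 1.12.
Field (20°×10°, letters A–R): lon ⌊200.25/20⌋ = 10 → K; lat ⌊1.12/10⌋ = 0 → A.
Square (2°×1°, digits 0–9): lon ⌊0.25/2⌋ = 0; lat ⌊1.12/1⌋ = 1.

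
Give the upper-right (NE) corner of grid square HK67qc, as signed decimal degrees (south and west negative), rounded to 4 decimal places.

17.1250, -26.5833

Field H=7, K=10: +7·20° lon, +10·10° lat → SW at lon -40°, lat 10°.
Square 6, 7: +6·2° lon, +7·1° lat → SW at lon -28°, lat 17°.
Subsquare q=16, c=2: +16·0.0833333° lon, +2·0.0416667° lat → SW at lon -26.6667°, lat 17.0833°.
Cell spans 0.0833333° lon × 0.0416667° lat. NE corner is SW corner plus one full cell.
latitude 17.1250, longitude -26.5833.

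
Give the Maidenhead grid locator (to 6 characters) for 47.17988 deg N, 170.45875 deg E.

Offset from 180°W / 90°S: lon 350.4588°, lat 137.1799°.
Field: 350.4588/20 → 17 → R, 137.1799/10 → 13 → N; chars RN.
Square: 10.4588/2 → 5, 7.1799/1 → 7; chars 57.
Subsquare: 0.4588/0.0833333 → 5 → f, 0.1799/0.0416667 → 4 → e; chars fe.

RN57fe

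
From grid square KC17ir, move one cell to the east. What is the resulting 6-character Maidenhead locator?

KC17jr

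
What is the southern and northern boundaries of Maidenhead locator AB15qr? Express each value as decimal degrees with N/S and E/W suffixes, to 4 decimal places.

74.2917° S, 74.2500° S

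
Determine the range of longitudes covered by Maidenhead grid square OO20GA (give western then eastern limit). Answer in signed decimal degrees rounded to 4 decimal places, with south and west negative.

104.5000, 104.5833

Field O=14, O=14: +14·20° lon, +14·10° lat → SW at lon 100°, lat 50°.
Square 2, 0: +2·2° lon, +0·1° lat → SW at lon 104°, lat 50°.
Subsquare g=6, a=0: +6·0.0833333° lon, +0·0.0416667° lat → SW at lon 104.5°, lat 50°.
Cell spans 0.0833333° lon × 0.0416667° lat.
west 104.5000, east 104.5833.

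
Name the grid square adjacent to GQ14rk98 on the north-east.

Longitude extended square 9; +1 → 10, wraps to 0, carry into subsquare.
Longitude subsquare r = 17; +1 → 18 = s.
Latitude extended square 8; +1 → 9.

GQ14sk09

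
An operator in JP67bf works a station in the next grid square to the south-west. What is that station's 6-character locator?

Longitude subsquare b = 1; −1 → 0 = a.
Latitude subsquare f = 5; −1 → 4 = e.

JP67ae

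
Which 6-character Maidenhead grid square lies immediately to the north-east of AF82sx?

AF83ta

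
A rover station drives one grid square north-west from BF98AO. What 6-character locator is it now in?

Longitude subsquare a = 0; −1 → -1, wraps to 23 = x, carry into square.
Longitude square 9; −1 → 8.
Latitude subsquare o = 14; +1 → 15 = p.

BF88xp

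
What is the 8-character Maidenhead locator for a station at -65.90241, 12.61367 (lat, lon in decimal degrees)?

JC64hc33

Shift to the Maidenhead origin (180°W, 90°S): lon 192.61367, lat 24.09759.
Field: 192.61367/20 → 9 → J, 24.09759/10 → 2 → C; chars JC.
Square: 12.61367/2 → 6, 4.09759/1 → 4; chars 64.
Subsquare: 0.61367/0.0833333 → 7 → h, 0.09759/0.0416667 → 2 → c; chars hc.
Extended square: 0.03034/0.00833333 → 3, 0.01426/0.00416667 → 3; chars 33.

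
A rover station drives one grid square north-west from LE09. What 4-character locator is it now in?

KF90

Longitude square 0; −1 → -1, wraps to 9, carry into field.
Longitude field L = 11; −1 → 10 = K.
Latitude square 9; +1 → 10, wraps to 0, carry into field.
Latitude field E = 4; +1 → 5 = F.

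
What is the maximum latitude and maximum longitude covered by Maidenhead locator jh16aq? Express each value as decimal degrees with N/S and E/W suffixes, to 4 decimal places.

13.2917° S, 2.0833° E

Field J=9, H=7: +9·20° lon, +7·10° lat → SW at lon 0°, lat -20°.
Square 1, 6: +1·2° lon, +6·1° lat → SW at lon 2°, lat -14°.
Subsquare a=0, q=16: +0·0.0833333° lon, +16·0.0416667° lat → SW at lon 2°, lat -13.3333°.
Cell spans 0.0833333° lon × 0.0416667° lat. NE corner is SW corner plus one full cell.
latitude 13.2917° S, longitude 2.0833° E.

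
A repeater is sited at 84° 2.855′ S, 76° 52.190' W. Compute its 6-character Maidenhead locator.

Shift to the Maidenhead origin (180°W, 90°S): lon 103.1302, lat 5.9524.
Field (20°×10°, letters A–R): lon ⌊103.1302/20⌋ = 5 → F; lat ⌊5.9524/10⌋ = 0 → A.
Square (2°×1°, digits 0–9): lon ⌊3.1302/2⌋ = 1; lat ⌊5.9524/1⌋ = 5.
Subsquare (5′×2.5′, letters a–x): lon ⌊1.1302/0.0833333⌋ = 13 → n; lat ⌊0.9524/0.0416667⌋ = 22 → w.

FA15nw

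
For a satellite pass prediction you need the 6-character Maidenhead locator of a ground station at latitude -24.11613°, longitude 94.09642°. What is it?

Add 180° to longitude and 90° to latitude: 274.0964, 65.8839.
Field: lon ⌊274.0964/20⌋ = 13 → N; lat ⌊65.8839/10⌋ = 6 → G.
Square: lon ⌊14.0964/2⌋ = 7; lat ⌊5.8839/1⌋ = 5.
Subsquare: lon ⌊0.0964/0.0833333⌋ = 1 → b; lat ⌊0.8839/0.0416667⌋ = 21 → v.

NG75bv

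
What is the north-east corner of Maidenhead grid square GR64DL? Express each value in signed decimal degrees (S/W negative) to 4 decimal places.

84.5000, -47.6667

Field G=6, R=17: +6·20° lon, +17·10° lat → SW at lon -60°, lat 80°.
Square 6, 4: +6·2° lon, +4·1° lat → SW at lon -48°, lat 84°.
Subsquare d=3, l=11: +3·0.0833333° lon, +11·0.0416667° lat → SW at lon -47.75°, lat 84.4583°.
Cell spans 0.0833333° lon × 0.0416667° lat. NE corner is SW corner plus one full cell.
latitude 84.5000, longitude -47.6667.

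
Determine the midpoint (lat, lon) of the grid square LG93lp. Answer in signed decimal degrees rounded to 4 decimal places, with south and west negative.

Field L=11, G=6: +11·20° lon, +6·10° lat → SW at lon 40°, lat -30°.
Square 9, 3: +9·2° lon, +3·1° lat → SW at lon 58°, lat -27°.
Subsquare l=11, p=15: +11·0.0833333° lon, +15·0.0416667° lat → SW at lon 58.9167°, lat -26.375°.
Cell spans 0.0833333° lon × 0.0416667° lat. Centre is SW corner plus half of each.
latitude -26.3542, longitude 58.9583.

-26.3542, 58.9583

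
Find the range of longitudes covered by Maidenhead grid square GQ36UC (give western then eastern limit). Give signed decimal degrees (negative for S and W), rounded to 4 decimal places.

Field G=6, Q=16: +6·20° lon, +16·10° lat → SW at lon -60°, lat 70°.
Square 3, 6: +3·2° lon, +6·1° lat → SW at lon -54°, lat 76°.
Subsquare u=20, c=2: +20·0.0833333° lon, +2·0.0416667° lat → SW at lon -52.3333°, lat 76.0833°.
Cell spans 0.0833333° lon × 0.0416667° lat.
west -52.3333, east -52.2500.

-52.3333, -52.2500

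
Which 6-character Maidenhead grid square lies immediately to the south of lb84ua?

LB83ux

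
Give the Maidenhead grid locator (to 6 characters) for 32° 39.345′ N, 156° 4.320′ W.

BM12xp

Add 180° to longitude and 90° to latitude: 23.9280, 122.6557.
Field: lon ⌊23.9280/20⌋ = 1 → B; lat ⌊122.6557/10⌋ = 12 → M.
Square: lon ⌊3.9280/2⌋ = 1; lat ⌊2.6557/1⌋ = 2.
Subsquare: lon ⌊1.9280/0.0833333⌋ = 23 → x; lat ⌊0.6557/0.0416667⌋ = 15 → p.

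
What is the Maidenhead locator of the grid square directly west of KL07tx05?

KL07sx95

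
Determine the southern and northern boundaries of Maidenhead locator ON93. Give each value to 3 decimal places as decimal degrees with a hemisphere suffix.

43.000° N, 44.000° N

Field O=14, N=13: +14·20° lon, +13·10° lat → SW at lon 100°, lat 40°.
Square 9, 3: +9·2° lon, +3·1° lat → SW at lon 118°, lat 43°.
Cell spans 2° lon × 1° lat.
south 43.000° N, north 44.000° N.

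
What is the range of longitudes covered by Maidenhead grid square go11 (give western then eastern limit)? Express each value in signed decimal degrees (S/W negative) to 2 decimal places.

-58.00, -56.00

Field G=6, O=14: +6·20° lon, +14·10° lat → SW at lon -60°, lat 50°.
Square 1, 1: +1·2° lon, +1·1° lat → SW at lon -58°, lat 51°.
Cell spans 2° lon × 1° lat.
west -58.00, east -56.00.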